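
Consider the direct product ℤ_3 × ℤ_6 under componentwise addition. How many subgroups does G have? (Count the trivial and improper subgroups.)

|G| = 18, so by Lagrange every subgroup order divides 18. Divisors: 1, 2, 3, 6, 9, 18.
Subgroups by order — order 1: 1; order 2: 1; order 3: 4; order 6: 4; order 9: 1; order 18: 1.
Total: 1 + 1 + 4 + 4 + 1 + 1 = 12.

12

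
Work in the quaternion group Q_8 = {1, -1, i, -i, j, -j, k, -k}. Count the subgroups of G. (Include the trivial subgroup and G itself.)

|G| = 8, so by Lagrange every subgroup order divides 8. Divisors: 1, 2, 4, 8.
Subgroups by order — order 1: 1; order 2: 1; order 4: 3; order 8: 1.
Total: 1 + 1 + 3 + 1 = 6.

6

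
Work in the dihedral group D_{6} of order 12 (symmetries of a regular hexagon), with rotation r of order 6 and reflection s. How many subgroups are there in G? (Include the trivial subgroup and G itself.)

16

|G| = 12, so by Lagrange every subgroup order divides 12. Divisors: 1, 2, 3, 4, 6, 12.
Subgroups by order — order 1: 1; order 2: 7; order 3: 1; order 4: 3; order 6: 3; order 12: 1.
Total: 1 + 7 + 1 + 3 + 3 + 1 = 16.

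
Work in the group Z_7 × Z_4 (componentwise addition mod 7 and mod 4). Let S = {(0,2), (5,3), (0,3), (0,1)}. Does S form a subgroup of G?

The identity (0,0) ∉ S, so S is not a subgroup.

No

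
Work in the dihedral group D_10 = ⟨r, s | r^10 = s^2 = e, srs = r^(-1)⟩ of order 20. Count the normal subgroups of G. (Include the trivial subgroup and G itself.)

G has 22 subgroups. Checking conjugation-invariance by order — order 1: 1/1 normal; order 2: 1/11 normal; order 4: 0/5 normal; order 5: 1/1 normal; order 10: 3/3 normal; order 20: 1/1 normal.
Total normal subgroups: 7.

7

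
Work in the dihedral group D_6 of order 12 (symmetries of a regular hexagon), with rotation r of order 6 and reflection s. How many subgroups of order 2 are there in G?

|G| = 12 and 2 | 12, so subgroups of order 2 are possible by Lagrange.
The subgroups of order 2 are: {e, r^2s}; {e, r^3}; {e, r^3s}; {e, r^4s}; … (7 in all).
So G has 7 subgroups of order 2.

7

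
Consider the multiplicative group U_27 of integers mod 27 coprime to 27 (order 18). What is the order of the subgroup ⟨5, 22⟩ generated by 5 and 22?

|⟨5⟩| = 18 and |⟨22⟩| = 9, so |H| is a multiple of lcm(18, 9) = 18 and divides |G| = 18.
Closing {5, 22} under the group operation gives all of G, so |H| = 18.

18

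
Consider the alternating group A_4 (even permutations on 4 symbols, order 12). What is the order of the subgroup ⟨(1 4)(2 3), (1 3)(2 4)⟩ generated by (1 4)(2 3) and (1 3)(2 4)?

|⟨(1 4)(2 3)⟩| = 2 and |⟨(1 3)(2 4)⟩| = 2, so |H| is a multiple of lcm(2, 2) = 2 and divides |G| = 12.
Closing under the operation: H = {e, (1 2)(3 4), (1 3)(2 4), (1 4)(2 3)}, so |H| = 4.

4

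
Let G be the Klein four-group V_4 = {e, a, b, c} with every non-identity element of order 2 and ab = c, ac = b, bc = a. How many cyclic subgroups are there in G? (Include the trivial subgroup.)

A cyclic subgroup of order d is generated by each of its φ(d) elements of order d, so the cyclic subgroups of order d number (#elements of order d)/φ(d).
Cyclic subgroups by order — order 1: 1; order 2: 3.
Total: 4.

4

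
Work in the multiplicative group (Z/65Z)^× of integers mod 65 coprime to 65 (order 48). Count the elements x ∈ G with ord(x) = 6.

The elements of order 6 are: 4, 9, 29, 36, 49, 56.
That's 6.

6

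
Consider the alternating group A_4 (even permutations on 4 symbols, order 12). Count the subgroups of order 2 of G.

3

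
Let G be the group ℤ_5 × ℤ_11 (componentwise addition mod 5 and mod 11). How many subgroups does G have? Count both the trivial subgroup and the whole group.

4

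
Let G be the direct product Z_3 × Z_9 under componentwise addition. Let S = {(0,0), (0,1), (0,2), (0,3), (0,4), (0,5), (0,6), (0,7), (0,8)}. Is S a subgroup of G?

|S| = 9 divides |G| = 27, consistent with Lagrange.
S contains the identity, every element's inverse is in S, and S is closed under +: it is a subgroup.
In fact S = ⟨(0,1)⟩.

Yes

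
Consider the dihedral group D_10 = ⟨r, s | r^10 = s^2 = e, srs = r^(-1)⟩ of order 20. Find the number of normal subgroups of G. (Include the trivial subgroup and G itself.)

7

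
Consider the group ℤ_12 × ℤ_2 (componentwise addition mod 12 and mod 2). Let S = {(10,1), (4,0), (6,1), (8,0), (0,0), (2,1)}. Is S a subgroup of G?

Yes

|S| = 6 divides |G| = 24, consistent with Lagrange.
S contains the identity, every element's inverse is in S, and S is closed under +: it is a subgroup.
In fact S = ⟨(2,1)⟩.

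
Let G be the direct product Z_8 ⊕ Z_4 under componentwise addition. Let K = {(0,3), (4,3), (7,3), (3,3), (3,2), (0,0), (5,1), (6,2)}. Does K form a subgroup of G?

(6,2) ∈ K but its inverse (2,2) ∉ K, so K is not a subgroup.

No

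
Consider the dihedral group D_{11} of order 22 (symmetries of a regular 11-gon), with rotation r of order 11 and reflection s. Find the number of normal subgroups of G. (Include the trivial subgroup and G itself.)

3

G has 14 subgroups. Checking conjugation-invariance by order — order 1: 1/1 normal; order 2: 0/11 normal; order 11: 1/1 normal; order 22: 1/1 normal.
Total normal subgroups: 3.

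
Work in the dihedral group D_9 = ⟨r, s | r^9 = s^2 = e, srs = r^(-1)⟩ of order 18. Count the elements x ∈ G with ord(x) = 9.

6

The elements of order 9 are: r, r^2, r^4, r^5, r^7, r^8.
That's 6.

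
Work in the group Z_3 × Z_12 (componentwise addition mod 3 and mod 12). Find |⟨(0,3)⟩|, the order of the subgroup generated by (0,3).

4

The order of (0,3) in Z_3 × Z_12 is lcm(ord(0) in Z_3, ord(3) in Z_12).
ord(0) = 1 and ord(3) = 4, so |⟨(0,3)⟩| = lcm(1, 4) = 4.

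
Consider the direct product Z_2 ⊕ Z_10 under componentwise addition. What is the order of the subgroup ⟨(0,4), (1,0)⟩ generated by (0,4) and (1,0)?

|⟨(0,4)⟩| = 5 and |⟨(1,0)⟩| = 2, so |H| is a multiple of lcm(5, 2) = 10 and divides |G| = 20.
Closing under the operation: H = {(0,0), (0,2), (0,4), (0,6), (0,8), (1,0), (1,2), (1,4), (1,6), (1,8)}, so |H| = 10.

10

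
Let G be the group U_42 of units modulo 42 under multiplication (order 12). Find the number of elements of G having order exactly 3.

The elements of order 3 are: 25, 37.
That's 2.

2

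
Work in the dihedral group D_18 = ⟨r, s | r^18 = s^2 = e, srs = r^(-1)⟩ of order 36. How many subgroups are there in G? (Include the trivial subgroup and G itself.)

45

|G| = 36, so by Lagrange every subgroup order divides 36. Divisors: 1, 2, 3, 4, 6, 9, 12, 18, 36.
Subgroups by order — order 1: 1; order 2: 19; order 3: 1; order 4: 9; order 6: 7; order 9: 1; order 12: 3; order 18: 3; order 36: 1.
Total: 1 + 19 + 1 + 9 + 7 + 1 + 3 + 3 + 1 = 45.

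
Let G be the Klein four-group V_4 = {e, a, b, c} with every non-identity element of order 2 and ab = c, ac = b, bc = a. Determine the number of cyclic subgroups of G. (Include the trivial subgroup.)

Group the elements of G by the cyclic subgroup they generate; each cyclic subgroup of order d accounts for φ(d) elements.
Cyclic subgroups by order — order 1: 1; order 2: 3.
Total: 4.

4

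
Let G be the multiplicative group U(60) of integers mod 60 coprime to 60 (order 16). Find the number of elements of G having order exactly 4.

8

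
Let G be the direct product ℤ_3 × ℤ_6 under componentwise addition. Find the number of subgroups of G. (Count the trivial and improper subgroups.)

12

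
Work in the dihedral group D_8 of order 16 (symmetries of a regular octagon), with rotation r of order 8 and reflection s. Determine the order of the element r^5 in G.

Computing powers of r^5: the smallest k with (r^5)^k = e is k = 8.

8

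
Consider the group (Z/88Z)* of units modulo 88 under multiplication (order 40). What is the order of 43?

Compute successive powers of 43 mod 88: 43, 1; 43^2 ≡ 1 (mod 88).
So |⟨43⟩| = 2.

2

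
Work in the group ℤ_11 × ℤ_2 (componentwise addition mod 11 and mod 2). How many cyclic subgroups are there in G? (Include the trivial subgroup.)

Group the elements of G by the cyclic subgroup they generate; each cyclic subgroup of order d accounts for φ(d) elements.
Cyclic subgroups by order — order 1: 1; order 2: 1; order 11: 1; order 22: 1.
Total: 4.

4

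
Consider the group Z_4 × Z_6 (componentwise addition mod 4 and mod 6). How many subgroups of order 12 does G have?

|G| = 24 and 12 | 24, so subgroups of order 12 are possible by Lagrange.
The subgroups of order 12 are: {(0,0), (0,1), (0,2), (0,3), (0,4), (0,5), (2,0), (2,1), (2,2), (2,3), (2,4), (2,5)}; {(0,0), (0,2), (0,4), (1,0), (1,2), (1,4), (2,0), (2,2), (2,4), (3,0), (3,2), (3,4)}; {(0,0), (0,2), (0,4), (1,1), (1,3), (1,5), (2,0), (2,2), (2,4), (3,1), (3,3), (3,5)}.
So G has 3 subgroups of order 12.

3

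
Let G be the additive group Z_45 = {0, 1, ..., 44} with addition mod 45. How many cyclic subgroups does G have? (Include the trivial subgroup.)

A cyclic subgroup of order d is generated by each of its φ(d) elements of order d, so the cyclic subgroups of order d number (#elements of order d)/φ(d).
Cyclic subgroups by order — order 1: 1; order 3: 1; order 5: 1; order 9: 1; order 15: 1; order 45: 1.
Total: 6.

6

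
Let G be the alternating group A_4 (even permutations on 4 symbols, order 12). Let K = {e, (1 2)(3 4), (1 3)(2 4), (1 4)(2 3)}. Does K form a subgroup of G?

Yes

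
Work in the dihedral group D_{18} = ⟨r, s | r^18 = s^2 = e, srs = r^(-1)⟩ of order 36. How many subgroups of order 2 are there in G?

|G| = 36 and 2 | 36, so subgroups of order 2 are possible by Lagrange.
The subgroups of order 2 are: {e, r^10s}; {e, r^11s}; {e, r^12s}; {e, r^13s}; … (19 in all).
So G has 19 subgroups of order 2.

19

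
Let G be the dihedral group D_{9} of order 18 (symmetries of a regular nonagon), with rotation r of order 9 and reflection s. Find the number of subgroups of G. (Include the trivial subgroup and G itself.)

16

|G| = 18, so by Lagrange every subgroup order divides 18. Divisors: 1, 2, 3, 6, 9, 18.
Subgroups by order — order 1: 1; order 2: 9; order 3: 1; order 6: 3; order 9: 1; order 18: 1.
Total: 1 + 9 + 1 + 3 + 1 + 1 = 16.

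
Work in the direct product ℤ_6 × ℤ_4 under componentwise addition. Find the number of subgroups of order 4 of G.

3

|G| = 24 and 4 | 24, so subgroups of order 4 are possible by Lagrange.
The subgroups of order 4 are: {(0,0), (0,1), (0,2), (0,3)}; {(0,0), (0,2), (3,0), (3,2)}; {(0,0), (0,2), (3,1), (3,3)}.
So G has 3 subgroups of order 4.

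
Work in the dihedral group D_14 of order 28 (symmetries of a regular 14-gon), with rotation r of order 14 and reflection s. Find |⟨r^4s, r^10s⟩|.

14

|⟨r^4s⟩| = 2 and |⟨r^10s⟩| = 2, so |H| is a multiple of lcm(2, 2) = 2 and divides |G| = 28.
Closing under the operation: H = {e, r^2, r^4, r^6, r^8, r^10, r^12, s, r^2s, r^4s, r^6s, r^8s, r^10s, r^12s}, so |H| = 14.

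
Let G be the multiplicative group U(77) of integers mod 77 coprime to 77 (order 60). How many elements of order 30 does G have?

Enumerating element orders in G gives 24 elements of order 30.

24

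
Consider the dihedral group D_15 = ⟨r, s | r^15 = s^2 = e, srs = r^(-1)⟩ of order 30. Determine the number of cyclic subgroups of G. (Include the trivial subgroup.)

Group the elements of G by the cyclic subgroup they generate; each cyclic subgroup of order d accounts for φ(d) elements.
Cyclic subgroups by order — order 1: 1; order 2: 15; order 3: 1; order 5: 1; order 15: 1.
Total: 19.

19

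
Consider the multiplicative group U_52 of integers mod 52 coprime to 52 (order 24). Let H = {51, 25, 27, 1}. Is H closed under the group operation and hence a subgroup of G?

Yes

|H| = 4 divides |G| = 24, consistent with Lagrange.
H contains the identity, every element's inverse is in H, and H is closed under ·: it is a subgroup.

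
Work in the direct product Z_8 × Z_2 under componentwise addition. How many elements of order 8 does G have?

An element (a,b) has order lcm(ord(a), ord(b)); count pairs with lcm equal to 8.
Enumerating gives 8 such elements.

8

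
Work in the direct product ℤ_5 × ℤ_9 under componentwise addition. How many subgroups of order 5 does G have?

1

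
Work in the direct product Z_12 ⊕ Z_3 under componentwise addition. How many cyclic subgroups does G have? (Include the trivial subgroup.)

15

Group the elements of G by the cyclic subgroup they generate; each cyclic subgroup of order d accounts for φ(d) elements.
Cyclic subgroups by order — order 1: 1; order 2: 1; order 3: 4; order 4: 1; order 6: 4; order 12: 4.
Total: 15.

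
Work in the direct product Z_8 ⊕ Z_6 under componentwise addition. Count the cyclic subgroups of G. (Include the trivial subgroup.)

16

Group the elements of G by the cyclic subgroup they generate; each cyclic subgroup of order d accounts for φ(d) elements.
Cyclic subgroups by order — order 1: 1; order 2: 3; order 3: 1; order 4: 2; order 6: 3; order 8: 2; order 12: 2; order 24: 2.
Total: 16.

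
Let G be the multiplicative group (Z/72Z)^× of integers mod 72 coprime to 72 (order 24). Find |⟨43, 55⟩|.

12

|⟨43⟩| = 6 and |⟨55⟩| = 2, so |H| is a multiple of lcm(6, 2) = 6 and divides |G| = 24.
Closing under the operation: H = {1, 7, 13, 19, 25, 31, 37, 43, 49, 55, 61, 67}, so |H| = 12.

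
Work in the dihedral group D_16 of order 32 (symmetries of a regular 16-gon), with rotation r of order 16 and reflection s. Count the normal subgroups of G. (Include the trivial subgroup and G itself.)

8

G has 36 subgroups. Checking conjugation-invariance by order — order 1: 1/1 normal; order 2: 1/17 normal; order 4: 1/9 normal; order 8: 1/5 normal; order 16: 3/3 normal; order 32: 1/1 normal.
Total normal subgroups: 8.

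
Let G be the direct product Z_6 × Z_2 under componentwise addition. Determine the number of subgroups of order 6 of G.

3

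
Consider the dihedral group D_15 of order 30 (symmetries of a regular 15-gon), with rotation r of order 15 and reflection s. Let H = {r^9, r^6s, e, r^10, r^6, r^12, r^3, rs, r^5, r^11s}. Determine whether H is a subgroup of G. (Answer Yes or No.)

Closure fails: r^11s · r^9 = r^2s ∉ H. So H is not a subgroup.

No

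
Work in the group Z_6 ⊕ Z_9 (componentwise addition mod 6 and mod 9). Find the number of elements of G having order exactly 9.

18

An element (a,b) has order lcm(ord(a), ord(b)); count pairs with lcm equal to 9.
Enumerating gives 18 such elements.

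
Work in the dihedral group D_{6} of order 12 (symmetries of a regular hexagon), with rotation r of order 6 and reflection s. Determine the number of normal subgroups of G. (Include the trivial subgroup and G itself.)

7

G has 16 subgroups. Checking conjugation-invariance by order — order 1: 1/1 normal; order 2: 1/7 normal; order 3: 1/1 normal; order 4: 0/3 normal; order 6: 3/3 normal; order 12: 1/1 normal.
Total normal subgroups: 7.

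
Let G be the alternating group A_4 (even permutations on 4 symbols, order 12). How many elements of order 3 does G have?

The elements of order 3 are: (2 3 4), (2 4 3), (1 2 3), (1 2 4), (1 3 2), (1 3 4), (1 4 2), (1 4 3).
That's 8.

8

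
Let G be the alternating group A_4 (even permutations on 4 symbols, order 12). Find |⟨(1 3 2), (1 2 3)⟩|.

|⟨(1 3 2)⟩| = 3 and |⟨(1 2 3)⟩| = 3, so |H| is a multiple of lcm(3, 3) = 3 and divides |G| = 12.
Closing under the operation: H = {e, (1 2 3), (1 3 2)}, so |H| = 3.

3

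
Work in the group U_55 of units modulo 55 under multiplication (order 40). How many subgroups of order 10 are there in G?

|G| = 40 and 10 | 40, so subgroups of order 10 are possible by Lagrange.
The subgroups of order 10 are: {1, 4, 9, 14, 16, 26, 31, 34, 36, 49}; {1, 16, 19, 24, 26, 29, 31, 36, 39, 54}; {1, 6, 16, 21, 26, 31, 36, 41, 46, 51}.
So G has 3 subgroups of order 10.

3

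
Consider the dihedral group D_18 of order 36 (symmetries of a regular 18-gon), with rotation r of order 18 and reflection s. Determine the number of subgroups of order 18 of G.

3

|G| = 36 and 18 | 36, so subgroups of order 18 are possible by Lagrange.
The subgroups of order 18 are: {e, r, r^2, r^3, r^4, r^5, r^6, r^7, r^8, r^9, r^10, r^11, r^12, r^13, r^14, r^15, r^16, r^17}; {e, r^2, r^4, r^6, r^8, r^10, r^12, r^14, r^16, s, r^2s, r^4s, r^6s, r^8s, r^10s, r^12s, r^14s, r^16s}; {e, r^2, r^4, r^6, r^8, r^10, r^12, r^14, r^16, rs, r^3s, r^5s, r^7s, r^9s, r^11s, r^13s, r^15s, r^17s}.
So G has 3 subgroups of order 18.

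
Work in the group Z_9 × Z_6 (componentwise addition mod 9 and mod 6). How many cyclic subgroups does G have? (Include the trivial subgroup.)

16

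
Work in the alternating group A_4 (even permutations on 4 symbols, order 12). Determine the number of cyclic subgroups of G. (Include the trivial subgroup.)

8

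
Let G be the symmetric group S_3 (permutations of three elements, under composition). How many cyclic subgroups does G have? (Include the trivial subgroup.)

5

Each element a generates a cyclic subgroup ⟨a⟩; distinct elements may generate the same one (a cyclic group of order d has φ(d) generators).
Cyclic subgroups by order — order 1: 1; order 2: 3; order 3: 1.
Total: 5.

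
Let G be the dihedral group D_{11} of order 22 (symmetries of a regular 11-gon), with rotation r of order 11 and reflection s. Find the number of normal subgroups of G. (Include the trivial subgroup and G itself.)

3

G has 14 subgroups. Checking conjugation-invariance by order — order 1: 1/1 normal; order 2: 0/11 normal; order 11: 1/1 normal; order 22: 1/1 normal.
Total normal subgroups: 3.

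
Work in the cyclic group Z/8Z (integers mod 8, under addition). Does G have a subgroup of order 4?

Yes

4 | 8. A subgroup of order 4 is {0, 2, 4, 6}.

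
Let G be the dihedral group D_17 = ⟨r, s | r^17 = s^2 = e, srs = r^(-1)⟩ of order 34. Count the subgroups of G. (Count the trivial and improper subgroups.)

|G| = 34, so by Lagrange every subgroup order divides 34. Divisors: 1, 2, 17, 34.
Subgroups by order — order 1: 1; order 2: 17; order 17: 1; order 34: 1.
Total: 1 + 17 + 1 + 1 = 20.

20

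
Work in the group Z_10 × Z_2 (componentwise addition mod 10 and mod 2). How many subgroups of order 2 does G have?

|G| = 20 and 2 | 20, so subgroups of order 2 are possible by Lagrange.
The subgroups of order 2 are: {(0,0), (0,1)}; {(0,0), (5,0)}; {(0,0), (5,1)}.
So G has 3 subgroups of order 2.

3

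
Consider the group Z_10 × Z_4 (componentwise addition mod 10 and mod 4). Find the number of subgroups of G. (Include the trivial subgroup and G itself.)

|G| = 40, so by Lagrange every subgroup order divides 40. Divisors: 1, 2, 4, 5, 8, 10, 20, 40.
Subgroups by order — order 1: 1; order 2: 3; order 4: 3; order 5: 1; order 8: 1; order 10: 3; order 20: 3; order 40: 1.
Total: 1 + 3 + 3 + 1 + 1 + 3 + 3 + 1 = 16.

16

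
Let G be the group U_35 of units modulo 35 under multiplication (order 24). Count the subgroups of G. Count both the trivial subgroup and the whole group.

16

|G| = 24, so by Lagrange every subgroup order divides 24. Divisors: 1, 2, 3, 4, 6, 8, 12, 24.
Subgroups by order — order 1: 1; order 2: 3; order 3: 1; order 4: 3; order 6: 3; order 8: 1; order 12: 3; order 24: 1.
Total: 1 + 3 + 1 + 3 + 3 + 1 + 3 + 1 = 16.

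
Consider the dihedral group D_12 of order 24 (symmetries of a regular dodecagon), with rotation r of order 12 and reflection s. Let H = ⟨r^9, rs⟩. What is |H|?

|⟨r^9⟩| = 4 and |⟨rs⟩| = 2, so |H| is a multiple of lcm(4, 2) = 4 and divides |G| = 24.
Closing under the operation: H = {e, r^3, r^6, r^9, rs, r^4s, r^7s, r^10s}, so |H| = 8.

8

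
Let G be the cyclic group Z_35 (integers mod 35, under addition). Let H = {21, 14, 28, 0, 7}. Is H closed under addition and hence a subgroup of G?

Yes

|H| = 5 divides |G| = 35, consistent with Lagrange.
H contains the identity, every element's inverse is in H, and H is closed under +: it is a subgroup.
In fact H = ⟨21⟩.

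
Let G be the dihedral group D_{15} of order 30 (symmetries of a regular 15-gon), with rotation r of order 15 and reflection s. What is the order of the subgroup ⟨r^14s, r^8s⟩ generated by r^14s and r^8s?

|⟨r^14s⟩| = 2 and |⟨r^8s⟩| = 2, so |H| is a multiple of lcm(2, 2) = 2 and divides |G| = 30.
Closing under the operation: H = {e, r^3, r^6, r^9, r^12, r^2s, r^5s, r^8s, r^11s, r^14s}, so |H| = 10.

10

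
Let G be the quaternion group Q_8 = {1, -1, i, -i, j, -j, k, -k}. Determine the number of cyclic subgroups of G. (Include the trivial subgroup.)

5

A cyclic subgroup of order d is generated by each of its φ(d) elements of order d, so the cyclic subgroups of order d number (#elements of order d)/φ(d).
Cyclic subgroups by order — order 1: 1; order 2: 1; order 4: 3.
Total: 5.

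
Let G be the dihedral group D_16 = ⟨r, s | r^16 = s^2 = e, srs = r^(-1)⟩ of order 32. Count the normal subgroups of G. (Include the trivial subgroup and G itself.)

G has 36 subgroups. Checking conjugation-invariance by order — order 1: 1/1 normal; order 2: 1/17 normal; order 4: 1/9 normal; order 8: 1/5 normal; order 16: 3/3 normal; order 32: 1/1 normal.
Total normal subgroups: 8.

8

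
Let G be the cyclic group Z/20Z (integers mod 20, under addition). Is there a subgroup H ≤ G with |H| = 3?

No

3 does not divide |G| = 20, so by Lagrange no subgroup of order 3 exists.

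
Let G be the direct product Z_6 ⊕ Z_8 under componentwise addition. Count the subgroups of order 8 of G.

|G| = 48 and 8 | 48, so subgroups of order 8 are possible by Lagrange.
The subgroups of order 8 are: {(0,0), (0,1), (0,2), (0,3), (0,4), (0,5), (0,6), (0,7)}; {(0,0), (0,2), (0,4), (0,6), (3,0), (3,2), (3,4), (3,6)}; {(0,0), (0,2), (0,4), (0,6), (3,1), (3,3), (3,5), (3,7)}.
So G has 3 subgroups of order 8.

3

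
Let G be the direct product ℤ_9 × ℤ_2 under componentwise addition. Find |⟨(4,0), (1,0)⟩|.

9

|⟨(4,0)⟩| = 9 and |⟨(1,0)⟩| = 9, so |H| is a multiple of lcm(9, 9) = 9 and divides |G| = 18.
Closing under the operation: H = {(0,0), (1,0), (2,0), (3,0), (4,0), (5,0), (6,0), (7,0), (8,0)}, so |H| = 9.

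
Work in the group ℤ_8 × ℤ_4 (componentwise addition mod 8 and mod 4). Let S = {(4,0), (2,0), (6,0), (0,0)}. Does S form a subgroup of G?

Yes

|S| = 4 divides |G| = 32, consistent with Lagrange.
S contains the identity, every element's inverse is in S, and S is closed under +: it is a subgroup.
In fact S = ⟨(6,0)⟩.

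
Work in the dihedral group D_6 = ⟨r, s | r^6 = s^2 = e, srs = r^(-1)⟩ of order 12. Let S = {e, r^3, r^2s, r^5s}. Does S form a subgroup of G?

Yes

|S| = 4 divides |G| = 12, consistent with Lagrange.
S contains the identity, every element's inverse is in S, and S is closed under ·: it is a subgroup.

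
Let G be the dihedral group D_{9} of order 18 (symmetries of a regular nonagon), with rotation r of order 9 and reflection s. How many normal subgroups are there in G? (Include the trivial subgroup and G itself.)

G has 16 subgroups. Checking conjugation-invariance by order — order 1: 1/1 normal; order 2: 0/9 normal; order 3: 1/1 normal; order 6: 0/3 normal; order 9: 1/1 normal; order 18: 1/1 normal.
Total normal subgroups: 4.

4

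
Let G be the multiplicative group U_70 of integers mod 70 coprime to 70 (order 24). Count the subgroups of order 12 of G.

|G| = 24 and 12 | 24, so subgroups of order 12 are possible by Lagrange.
The subgroups of order 12 are: {1, 3, 9, 11, 13, 17, 27, 29, 33, 39, 47, 51}; {1, 9, 11, 19, 29, 31, 39, 41, 51, 59, 61, 69}; {1, 9, 11, 23, 29, 37, 39, 43, 51, 53, 57, 67}.
So G has 3 subgroups of order 12.

3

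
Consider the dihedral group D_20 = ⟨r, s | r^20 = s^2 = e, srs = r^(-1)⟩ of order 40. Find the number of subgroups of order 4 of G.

|G| = 40 and 4 | 40, so subgroups of order 4 are possible by Lagrange.
The subgroups of order 4 are: {e, r^10, s, r^10s}; {e, r^10, rs, r^11s}; {e, r^10, r^2s, r^12s}; {e, r^10, r^3s, r^13s}; … (11 in all).
So G has 11 subgroups of order 4.

11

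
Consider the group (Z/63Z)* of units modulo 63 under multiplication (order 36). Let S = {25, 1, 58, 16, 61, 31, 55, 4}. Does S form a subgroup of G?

|S| = 8 does not divide |G| = 36, so by Lagrange S is not a subgroup.

No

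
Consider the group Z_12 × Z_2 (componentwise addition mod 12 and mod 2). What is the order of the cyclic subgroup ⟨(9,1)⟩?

The order of (9,1) in Z_12 × Z_2 is lcm(ord(9) in Z_12, ord(1) in Z_2).
ord(9) = 4 and ord(1) = 2, so |⟨(9,1)⟩| = lcm(4, 2) = 4.

4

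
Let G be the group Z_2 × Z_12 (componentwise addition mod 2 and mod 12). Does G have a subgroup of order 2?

2 | 24. A subgroup of order 2 is {(0,0), (0,6)}.

Yes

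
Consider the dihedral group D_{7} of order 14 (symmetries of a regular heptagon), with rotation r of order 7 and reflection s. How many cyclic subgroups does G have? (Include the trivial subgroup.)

Each element a generates a cyclic subgroup ⟨a⟩; distinct elements may generate the same one (a cyclic group of order d has φ(d) generators).
Cyclic subgroups by order — order 1: 1; order 2: 7; order 7: 1.
Total: 9.

9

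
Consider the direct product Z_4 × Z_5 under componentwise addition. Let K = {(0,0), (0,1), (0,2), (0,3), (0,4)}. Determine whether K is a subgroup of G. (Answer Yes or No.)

|K| = 5 divides |G| = 20, consistent with Lagrange.
K contains the identity, every element's inverse is in K, and K is closed under +: it is a subgroup.
In fact K = ⟨(0,1)⟩.

Yes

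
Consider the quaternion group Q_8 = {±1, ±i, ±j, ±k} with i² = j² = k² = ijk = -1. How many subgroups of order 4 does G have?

3

|G| = 8 and 4 | 8, so subgroups of order 4 are possible by Lagrange.
The subgroups of order 4 are: {1, -1, i, -i}; {1, -1, j, -j}; {1, -1, k, -k}.
So G has 3 subgroups of order 4.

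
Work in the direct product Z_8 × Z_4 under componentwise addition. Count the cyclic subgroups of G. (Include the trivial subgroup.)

A cyclic subgroup of order d is generated by each of its φ(d) elements of order d, so the cyclic subgroups of order d number (#elements of order d)/φ(d).
Cyclic subgroups by order — order 1: 1; order 2: 3; order 4: 6; order 8: 4.
Total: 14.

14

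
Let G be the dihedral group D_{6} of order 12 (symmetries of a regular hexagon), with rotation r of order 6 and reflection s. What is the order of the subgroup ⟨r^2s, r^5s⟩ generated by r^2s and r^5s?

4

|⟨r^2s⟩| = 2 and |⟨r^5s⟩| = 2, so |H| is a multiple of lcm(2, 2) = 2 and divides |G| = 12.
Closing under the operation: H = {e, r^3, r^2s, r^5s}, so |H| = 4.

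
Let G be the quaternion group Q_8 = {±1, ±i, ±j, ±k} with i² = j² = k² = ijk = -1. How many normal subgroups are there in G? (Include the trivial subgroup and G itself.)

G has 6 subgroups. Checking conjugation-invariance by order — order 1: 1/1 normal; order 2: 1/1 normal; order 4: 3/3 normal; order 8: 1/1 normal.
Total normal subgroups: 6.

6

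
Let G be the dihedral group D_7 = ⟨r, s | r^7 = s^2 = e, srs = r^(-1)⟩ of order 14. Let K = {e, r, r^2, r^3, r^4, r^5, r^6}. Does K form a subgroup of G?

Yes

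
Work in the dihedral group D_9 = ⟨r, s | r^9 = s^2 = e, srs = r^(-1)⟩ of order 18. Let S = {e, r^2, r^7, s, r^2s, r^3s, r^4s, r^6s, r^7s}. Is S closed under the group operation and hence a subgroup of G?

No

Closure fails: s · r^3s = r^6 ∉ S. So S is not a subgroup.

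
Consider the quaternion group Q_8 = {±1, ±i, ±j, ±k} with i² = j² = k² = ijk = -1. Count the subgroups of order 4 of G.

|G| = 8 and 4 | 8, so subgroups of order 4 are possible by Lagrange.
The subgroups of order 4 are: {1, -1, i, -i}; {1, -1, j, -j}; {1, -1, k, -k}.
So G has 3 subgroups of order 4.

3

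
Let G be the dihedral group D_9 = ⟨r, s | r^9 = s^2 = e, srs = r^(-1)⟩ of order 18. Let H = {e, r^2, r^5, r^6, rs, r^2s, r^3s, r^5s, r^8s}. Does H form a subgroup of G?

r^2 ∈ H but its inverse r^7 ∉ H, so H is not a subgroup.

No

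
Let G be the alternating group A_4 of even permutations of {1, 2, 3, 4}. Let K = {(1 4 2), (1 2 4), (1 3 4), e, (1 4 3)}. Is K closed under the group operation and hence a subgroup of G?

|K| = 5 does not divide |G| = 12, so by Lagrange K is not a subgroup.

No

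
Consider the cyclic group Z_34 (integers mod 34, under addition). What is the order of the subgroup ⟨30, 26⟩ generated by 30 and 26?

|⟨30⟩| = 17 and |⟨26⟩| = 17, so |H| is a multiple of lcm(17, 17) = 17 and divides |G| = 34.
Closing under the operation: H = {0, 2, 4, 6, 8, 10, 12, 14, 16, 18, 20, 22, 24, 26, 28, 30, 32}, so |H| = 17.

17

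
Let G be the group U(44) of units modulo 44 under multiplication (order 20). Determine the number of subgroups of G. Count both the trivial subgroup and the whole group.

10

|G| = 20, so by Lagrange every subgroup order divides 20. Divisors: 1, 2, 4, 5, 10, 20.
Subgroups by order — order 1: 1; order 2: 3; order 4: 1; order 5: 1; order 10: 3; order 20: 1.
Total: 1 + 3 + 1 + 1 + 3 + 1 = 10.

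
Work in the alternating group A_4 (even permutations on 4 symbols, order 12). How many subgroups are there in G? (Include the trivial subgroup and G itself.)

|G| = 12, so by Lagrange every subgroup order divides 12. Divisors: 1, 2, 3, 4, 6, 12.
Subgroups by order — order 1: 1; order 2: 3; order 3: 4; order 4: 1; order 6: 0; order 12: 1.
Total: 1 + 3 + 4 + 1 + 0 + 1 = 10.

10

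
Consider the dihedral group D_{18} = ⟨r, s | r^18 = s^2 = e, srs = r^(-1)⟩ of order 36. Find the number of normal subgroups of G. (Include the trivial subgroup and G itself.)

G has 45 subgroups. Checking conjugation-invariance by order — order 1: 1/1 normal; order 2: 1/19 normal; order 3: 1/1 normal; order 4: 0/9 normal; order 6: 1/7 normal; order 9: 1/1 normal; order 12: 0/3 normal; order 18: 3/3 normal; order 36: 1/1 normal.
Total normal subgroups: 9.

9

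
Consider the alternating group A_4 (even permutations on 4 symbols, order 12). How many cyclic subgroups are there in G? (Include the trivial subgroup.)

Each element a generates a cyclic subgroup ⟨a⟩; distinct elements may generate the same one (a cyclic group of order d has φ(d) generators).
Cyclic subgroups by order — order 1: 1; order 2: 3; order 3: 4.
Total: 8.

8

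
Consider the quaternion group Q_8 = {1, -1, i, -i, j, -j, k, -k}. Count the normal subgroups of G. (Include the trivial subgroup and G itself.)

6

G has 6 subgroups. Checking conjugation-invariance by order — order 1: 1/1 normal; order 2: 1/1 normal; order 4: 3/3 normal; order 8: 1/1 normal.
Total normal subgroups: 6.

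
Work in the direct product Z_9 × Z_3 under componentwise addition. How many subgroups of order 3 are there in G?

4

|G| = 27 and 3 | 27, so subgroups of order 3 are possible by Lagrange.
The subgroups of order 3 are: {(0,0), (0,1), (0,2)}; {(0,0), (3,0), (6,0)}; {(0,0), (3,1), (6,2)}; {(0,0), (3,2), (6,1)}.
So G has 4 subgroups of order 3.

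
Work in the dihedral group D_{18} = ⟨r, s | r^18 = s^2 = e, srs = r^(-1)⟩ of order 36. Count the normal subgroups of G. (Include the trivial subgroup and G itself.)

9

G has 45 subgroups. Checking conjugation-invariance by order — order 1: 1/1 normal; order 2: 1/19 normal; order 3: 1/1 normal; order 4: 0/9 normal; order 6: 1/7 normal; order 9: 1/1 normal; order 12: 0/3 normal; order 18: 3/3 normal; order 36: 1/1 normal.
Total normal subgroups: 9.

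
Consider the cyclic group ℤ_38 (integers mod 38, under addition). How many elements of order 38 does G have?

18

In a cyclic group of order 38, the number of elements of order d (for d | 38) is φ(d).
φ(38) = 18.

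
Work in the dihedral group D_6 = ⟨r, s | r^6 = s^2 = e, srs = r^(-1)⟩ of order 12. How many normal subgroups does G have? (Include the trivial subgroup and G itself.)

G has 16 subgroups. Checking conjugation-invariance by order — order 1: 1/1 normal; order 2: 1/7 normal; order 3: 1/1 normal; order 4: 0/3 normal; order 6: 3/3 normal; order 12: 1/1 normal.
Total normal subgroups: 7.

7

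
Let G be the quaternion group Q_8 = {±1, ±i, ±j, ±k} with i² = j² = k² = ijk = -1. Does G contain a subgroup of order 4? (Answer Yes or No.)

Yes

4 | 8. A subgroup of order 4 is {1, -1, i, -i}.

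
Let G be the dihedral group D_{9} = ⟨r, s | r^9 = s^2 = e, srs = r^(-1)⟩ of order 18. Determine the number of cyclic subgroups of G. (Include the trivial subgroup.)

Group the elements of G by the cyclic subgroup they generate; each cyclic subgroup of order d accounts for φ(d) elements.
Cyclic subgroups by order — order 1: 1; order 2: 9; order 3: 1; order 9: 1.
Total: 12.

12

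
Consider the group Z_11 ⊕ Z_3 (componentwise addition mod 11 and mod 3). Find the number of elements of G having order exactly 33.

An element (a,b) has order lcm(ord(a), ord(b)); count pairs with lcm equal to 33.
Enumerating gives 20 such elements.

20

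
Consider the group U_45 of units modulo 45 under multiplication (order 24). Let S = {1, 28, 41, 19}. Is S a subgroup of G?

No

41 ∈ S but its inverse 11 ∉ S, so S is not a subgroup.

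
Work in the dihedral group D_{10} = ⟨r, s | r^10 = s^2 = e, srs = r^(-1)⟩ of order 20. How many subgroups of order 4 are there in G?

|G| = 20 and 4 | 20, so subgroups of order 4 are possible by Lagrange.
The subgroups of order 4 are: {e, r^5, r^2s, r^7s}; {e, r^5, r^3s, r^8s}; {e, r^5, r^4s, r^9s}; {e, r^5, s, r^5s}; … (5 in all).
So G has 5 subgroups of order 4.

5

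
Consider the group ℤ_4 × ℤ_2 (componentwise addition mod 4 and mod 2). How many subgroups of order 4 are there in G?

|G| = 8 and 4 | 8, so subgroups of order 4 are possible by Lagrange.
The subgroups of order 4 are: {(0,0), (0,1), (2,0), (2,1)}; {(0,0), (1,0), (2,0), (3,0)}; {(0,0), (1,1), (2,0), (3,1)}.
So G has 3 subgroups of order 4.

3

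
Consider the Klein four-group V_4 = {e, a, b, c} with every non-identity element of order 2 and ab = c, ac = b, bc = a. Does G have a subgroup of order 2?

Yes

2 | 4. A subgroup of order 2 is {e, a}.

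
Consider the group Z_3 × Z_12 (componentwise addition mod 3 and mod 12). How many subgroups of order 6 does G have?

|G| = 36 and 6 | 36, so subgroups of order 6 are possible by Lagrange.
The subgroups of order 6 are: {(0,0), (0,2), (0,4), (0,6), (0,8), (0,10)}; {(0,0), (0,6), (1,0), (1,6), (2,0), (2,6)}; {(0,0), (0,6), (1,4), (1,10), (2,2), (2,8)}; {(0,0), (0,6), (1,2), (1,8), (2,4), (2,10)}.
So G has 4 subgroups of order 6.

4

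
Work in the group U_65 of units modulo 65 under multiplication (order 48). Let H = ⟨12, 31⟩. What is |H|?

|⟨12⟩| = 4 and |⟨31⟩| = 4, so |H| is a multiple of lcm(4, 4) = 4 and divides |G| = 48.
Closing under the operation: H = {1, 8, 12, 14, 18, 21, 27, 31, 34, 38, 44, 47, 51, 53, 57, 64}, so |H| = 16.

16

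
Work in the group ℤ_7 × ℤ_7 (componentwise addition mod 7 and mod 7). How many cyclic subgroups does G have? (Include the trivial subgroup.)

Each element a generates a cyclic subgroup ⟨a⟩; distinct elements may generate the same one (a cyclic group of order d has φ(d) generators).
Cyclic subgroups by order — order 1: 1; order 7: 8.
Total: 9.

9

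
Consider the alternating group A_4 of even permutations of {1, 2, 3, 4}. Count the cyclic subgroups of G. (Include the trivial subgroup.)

A cyclic subgroup of order d is generated by each of its φ(d) elements of order d, so the cyclic subgroups of order d number (#elements of order d)/φ(d).
Cyclic subgroups by order — order 1: 1; order 2: 3; order 3: 4.
Total: 8.

8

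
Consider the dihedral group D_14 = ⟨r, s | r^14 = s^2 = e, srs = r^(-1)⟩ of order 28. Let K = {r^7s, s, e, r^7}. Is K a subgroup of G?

|K| = 4 divides |G| = 28, consistent with Lagrange.
K contains the identity, every element's inverse is in K, and K is closed under ·: it is a subgroup.

Yes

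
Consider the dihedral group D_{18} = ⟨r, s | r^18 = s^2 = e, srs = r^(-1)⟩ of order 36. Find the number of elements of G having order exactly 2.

19

Enumerating element orders in G gives 19 elements of order 2.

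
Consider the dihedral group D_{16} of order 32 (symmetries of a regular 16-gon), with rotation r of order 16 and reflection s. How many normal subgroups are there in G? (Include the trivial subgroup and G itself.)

8

G has 36 subgroups. Checking conjugation-invariance by order — order 1: 1/1 normal; order 2: 1/17 normal; order 4: 1/9 normal; order 8: 1/5 normal; order 16: 3/3 normal; order 32: 1/1 normal.
Total normal subgroups: 8.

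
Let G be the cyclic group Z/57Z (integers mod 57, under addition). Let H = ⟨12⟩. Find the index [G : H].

|⟨12⟩| = 19 and |G| = 57.
By Lagrange, [G : H] = |G|/|H| = 57/19 = 3.

3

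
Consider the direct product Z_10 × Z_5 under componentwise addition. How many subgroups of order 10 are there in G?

6

|G| = 50 and 10 | 50, so subgroups of order 10 are possible by Lagrange.
The subgroups of order 10 are: {(0,0), (0,1), (0,2), (0,3), (0,4), (5,0), (5,1), (5,2), (5,3), (5,4)}; {(0,0), (1,0), (2,0), (3,0), (4,0), (5,0), (6,0), (7,0), (8,0), (9,0)}; {(0,0), (1,1), (2,2), (3,3), (4,4), (5,0), (6,1), (7,2), (8,3), (9,4)}; {(0,0), (1,2), (2,4), (3,1), (4,3), (5,0), (6,2), (7,4), (8,1), (9,3)}; … (6 in all).
So G has 6 subgroups of order 10.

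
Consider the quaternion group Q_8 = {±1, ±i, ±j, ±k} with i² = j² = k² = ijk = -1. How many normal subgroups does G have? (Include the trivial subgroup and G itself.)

G has 6 subgroups. Checking conjugation-invariance by order — order 1: 1/1 normal; order 2: 1/1 normal; order 4: 3/3 normal; order 8: 1/1 normal.
Total normal subgroups: 6.

6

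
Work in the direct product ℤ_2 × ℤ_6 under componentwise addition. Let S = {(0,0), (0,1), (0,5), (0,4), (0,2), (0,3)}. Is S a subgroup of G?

Yes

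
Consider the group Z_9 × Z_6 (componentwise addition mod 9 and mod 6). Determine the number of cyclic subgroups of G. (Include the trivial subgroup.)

16

Group the elements of G by the cyclic subgroup they generate; each cyclic subgroup of order d accounts for φ(d) elements.
Cyclic subgroups by order — order 1: 1; order 2: 1; order 3: 4; order 6: 4; order 9: 3; order 18: 3.
Total: 16.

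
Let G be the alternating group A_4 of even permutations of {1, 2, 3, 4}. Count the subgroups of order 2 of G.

|G| = 12 and 2 | 12, so subgroups of order 2 are possible by Lagrange.
The subgroups of order 2 are: {e, (1 2)(3 4)}; {e, (1 3)(2 4)}; {e, (1 4)(2 3)}.
So G has 3 subgroups of order 2.

3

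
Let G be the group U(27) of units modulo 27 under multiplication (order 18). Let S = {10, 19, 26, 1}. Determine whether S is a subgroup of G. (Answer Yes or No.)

|S| = 4 does not divide |G| = 18, so by Lagrange S is not a subgroup.

No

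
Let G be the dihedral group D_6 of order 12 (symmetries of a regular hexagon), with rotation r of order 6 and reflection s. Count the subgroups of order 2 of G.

|G| = 12 and 2 | 12, so subgroups of order 2 are possible by Lagrange.
The subgroups of order 2 are: {e, r^2s}; {e, r^3}; {e, r^3s}; {e, r^4s}; … (7 in all).
So G has 7 subgroups of order 2.

7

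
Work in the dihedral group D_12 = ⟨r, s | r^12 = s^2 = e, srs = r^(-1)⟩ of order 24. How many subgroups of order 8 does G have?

3

|G| = 24 and 8 | 24, so subgroups of order 8 are possible by Lagrange.
The subgroups of order 8 are: {e, r^3, r^6, r^9, rs, r^4s, r^7s, r^10s}; {e, r^3, r^6, r^9, r^2s, r^5s, r^8s, r^11s}; {e, r^3, r^6, r^9, s, r^3s, r^6s, r^9s}.
So G has 3 subgroups of order 8.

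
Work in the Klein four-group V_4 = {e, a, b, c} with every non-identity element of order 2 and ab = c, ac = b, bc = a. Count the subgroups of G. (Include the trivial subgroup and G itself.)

|G| = 4, so by Lagrange every subgroup order divides 4. Divisors: 1, 2, 4.
Subgroups by order — order 1: 1; order 2: 3; order 4: 1.
Total: 1 + 3 + 1 = 5.

5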